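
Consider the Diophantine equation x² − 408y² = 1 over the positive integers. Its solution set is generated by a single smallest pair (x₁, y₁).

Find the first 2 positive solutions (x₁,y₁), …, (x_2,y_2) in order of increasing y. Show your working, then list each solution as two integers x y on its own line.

d=408: √d = [20; 5,40] (ℓ=2, even), read p_1/q_1
a_0=20:  p_0=20·1+0=20,  q_0=20·0+1=1
a_1=5:  p_1=5·20+1=101,  q_1=5·1+0=5
fundamental: x₁=101, y₁=5  (since 10201 − 408·25 = 1)
(x_2, y_2) = (101·101 + 408·5·5, 101·5 + 5·101) = (20401, 1010)

101 5
20401 1010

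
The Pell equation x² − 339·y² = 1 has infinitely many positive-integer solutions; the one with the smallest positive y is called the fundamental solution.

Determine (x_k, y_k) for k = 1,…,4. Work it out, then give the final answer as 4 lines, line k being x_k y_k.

[18; 2,2,2,1,17,1,2,2,2,36] for √339; ℓ=10 ⇒ convergent index 9
step 0: (18, 1)  from 18·(1,0) + (0,1)
…
step 2: (92, 5)  from 2·(37,2) + (18,1)
…
step 4: (313, 17)  from 1·(221,12) + (92,5)
…
step 6: (5855, 318)  from 1·(5542,301) + (313,17)
…
step 8: (40359, 2192)  from 2·(17252,937) + (5855,318)
step 9: (97970, 5321)  from 2·(40359,2192) + (17252,937)
(x₁, y₁) = (97970, 5321);  97970² − 339·5321² = 1 ✓
(x_2, y_2) = (97970·97970 + 339·5321·5321, 97970·5321 + 5321·97970) = (19196241799, 1042596740)
(x_3, y_3) = (97970·19196241799 + 339·5321·1042596740, 97970·1042596740 + 5321·19196241799) = (3761311617998090, 204286405230279)
(x_4, y_4) = (97970·3761311617998090 + 339·5321·204286405230279, 97970·204286405230279 + 5321·3761311617998090) = (736991398411349512801, 40027878239778270520)

97970 5321
19196241799 1042596740
3761311617998090 204286405230279
736991398411349512801 40027878239778270520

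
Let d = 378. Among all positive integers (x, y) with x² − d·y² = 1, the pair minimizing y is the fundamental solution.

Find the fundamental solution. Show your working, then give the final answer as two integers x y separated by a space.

√378 = [19; 2,3,1,4,1,3,2,38, …], period ℓ=8 (even) → k=7
i=0: a=19 ⇒ p=19, q=1
i=1: a=2 ⇒ p=39, q=2
i=2: a=3 ⇒ p=136, q=7
i=3: a=1 ⇒ p=175, q=9
i=4: a=4 ⇒ p=836, q=43
i=5: a=1 ⇒ p=1011, q=52
i=6: a=3 ⇒ p=3869, q=199
i=7: a=2 ⇒ p=8749, q=450
→ (8749, 450).  Check: 8749²=76545001, 378·450²=76545000, difference 1.

8749 450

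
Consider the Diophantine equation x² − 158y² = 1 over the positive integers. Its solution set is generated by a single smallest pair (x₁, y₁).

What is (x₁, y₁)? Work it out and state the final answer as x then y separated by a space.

d=158: √d = [12; 1,1,3,12,3,1,1,24] (ℓ=8, even), read p_7/q_7
k=0  a_k=12  p_k/q_k = 12/1
k=1  a_k=1  p_k/q_k = 13/1
…
k=4  a_k=12  p_k/q_k = 1081/86
k=5  a_k=3  p_k/q_k = 3331/265
k=6  a_k=1  p_k/q_k = 4412/351
k=7  a_k=1  p_k/q_k = 7743/616
(x₁, y₁) = (7743, 616);  7743² − 158·616² = 1 ✓

7743 616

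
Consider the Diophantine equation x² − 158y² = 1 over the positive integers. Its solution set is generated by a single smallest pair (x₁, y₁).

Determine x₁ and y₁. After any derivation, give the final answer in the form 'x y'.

7743 616

√158 → a₀=12, period (1,1,3,12,3,1,1,24); ℓ=8 even so k=7
i=0: a=12 ⇒ p=12, q=1
…
i=4: a=12 ⇒ p=1081, q=86
i=5: a=3 ⇒ p=3331, q=265
i=6: a=1 ⇒ p=4412, q=351
i=7: a=1 ⇒ p=7743, q=616
(x₁, y₁) = (7743, 616);  7743² − 158·616² = 1 ✓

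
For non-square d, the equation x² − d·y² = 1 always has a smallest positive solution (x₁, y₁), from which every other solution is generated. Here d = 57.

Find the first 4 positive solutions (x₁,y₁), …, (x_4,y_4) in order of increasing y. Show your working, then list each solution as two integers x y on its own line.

√57 = [7; 1,1,4,1,1,14, …], period ℓ=6 (even) → k=5
i=0: a=7 ⇒ p=7, q=1
i=1: a=1 ⇒ p=8, q=1
…
i=3: a=4 ⇒ p=68, q=9
i=4: a=1 ⇒ p=83, q=11
i=5: a=1 ⇒ p=151, q=20
(x₁, y₁) = (151, 20);  151² − 57·20² = 1 ✓
(x_2, y_2) = (151·151 + 57·20·20, 151·20 + 20·151) = (45601, 6040)
(x_3, y_3) = (151·45601 + 57·20·6040, 151·6040 + 20·45601) = (13771351, 1824060)
(x_4, y_4) = (151·13771351 + 57·20·1824060, 151·1824060 + 20·13771351) = (4158902401, 550860080)

151 20
45601 6040
13771351 1824060
4158902401 550860080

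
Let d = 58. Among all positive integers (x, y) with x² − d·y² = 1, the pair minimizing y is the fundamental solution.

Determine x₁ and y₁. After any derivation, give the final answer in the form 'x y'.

19603 2574

d=58: √d = [7; 1,1,1,1,1,1,14] (ℓ=7, odd), read p_13/q_13
k=0  a_k=7  p_k/q_k = 7/1
k=1  a_k=1  p_k/q_k = 8/1
k=2  a_k=1  p_k/q_k = 15/2
k=3  a_k=1  p_k/q_k = 23/3
k=4  a_k=1  p_k/q_k = 38/5
…
k=6  a_k=1  p_k/q_k = 99/13
…
k=9  a_k=1  p_k/q_k = 2993/393
k=10  a_k=1  p_k/q_k = 4539/596
k=11  a_k=1  p_k/q_k = 7532/989
k=12  a_k=1  p_k/q_k = 12071/1585
k=13  a_k=1  p_k/q_k = 19603/2574
fundamental: x₁=19603, y₁=2574  (since 384277609 − 58·6625476 = 1)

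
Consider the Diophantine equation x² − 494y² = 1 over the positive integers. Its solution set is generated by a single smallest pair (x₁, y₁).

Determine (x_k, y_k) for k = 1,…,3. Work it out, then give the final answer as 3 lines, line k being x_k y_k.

73035 3286
10668222449 479986020
1558307253052395 70111557938114

d=494: √d = [22; 4,2,2,1,2,1,2,2,4,44] (ℓ=10, even), read p_9/q_9
k=0  a_k=22  p_k/q_k = 22/1
k=1  a_k=4  p_k/q_k = 89/4
k=2  a_k=2  p_k/q_k = 200/9
…
k=4  a_k=1  p_k/q_k = 689/31
k=5  a_k=2  p_k/q_k = 1867/84
k=6  a_k=1  p_k/q_k = 2556/115
…
k=8  a_k=2  p_k/q_k = 16514/743
k=9  a_k=4  p_k/q_k = 73035/3286
→ (73035, 3286).  Check: 73035²=5334111225, 494·3286²=5334111224, difference 1.
k=2:  x_2 = 73035·73035+494·3286·3286 = 10668222449,  y_2 = 73035·3286+3286·73035 = 479986020
k=3:  x_3 = 73035·10668222449+494·3286·479986020 = 1558307253052395,  y_3 = 73035·479986020+3286·10668222449 = 70111557938114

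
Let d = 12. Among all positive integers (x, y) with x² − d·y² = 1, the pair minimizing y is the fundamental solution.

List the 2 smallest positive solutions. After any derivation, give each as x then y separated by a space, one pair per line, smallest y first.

7 2
97 28

d=12: √d = [3; 2,6] (ℓ=2, even), read p_1/q_1
a_0=3:  p_0=3·1+0=3,  q_0=3·0+1=1
a_1=2:  p_1=2·3+1=7,  q_1=2·1+0=2
fundamental: x₁=7, y₁=2  (since 49 − 12·4 = 1)
(x_2, y_2) = (7·7 + 12·2·2, 7·2 + 2·7) = (97, 28)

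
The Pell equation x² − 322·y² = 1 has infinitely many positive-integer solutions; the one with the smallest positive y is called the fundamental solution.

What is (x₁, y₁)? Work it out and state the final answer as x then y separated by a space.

[17; 1,16,1,34] for √322; ℓ=4 ⇒ convergent index 3
k=0  a_k=17  p_k/q_k = 17/1
…
k=2  a_k=16  p_k/q_k = 305/17
k=3  a_k=1  p_k/q_k = 323/18
→ (323, 18).  Check: 323²=104329, 322·18²=104328, difference 1.

323 18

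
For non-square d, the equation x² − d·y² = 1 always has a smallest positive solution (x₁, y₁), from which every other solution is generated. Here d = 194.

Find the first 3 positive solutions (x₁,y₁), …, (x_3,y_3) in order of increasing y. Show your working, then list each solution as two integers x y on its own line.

195 14
76049 5460
29658915 2129386

√194 = [13; 1,12,1,26, …], period ℓ=4 (even) → k=3
step 0: (13, 1)  from 13·(1,0) + (0,1)
step 1: (14, 1)  from 1·(13,1) + (1,0)
step 2: (181, 13)  from 12·(14,1) + (13,1)
step 3: (195, 14)  from 1·(181,13) + (14,1)
(x₁, y₁) = (195, 14);  195² − 194·14² = 1 ✓
k=2:  x_2 = 195·195+194·14·14 = 76049,  y_2 = 195·14+14·195 = 5460
k=3:  x_3 = 195·76049+194·14·5460 = 29658915,  y_3 = 195·5460+14·76049 = 2129386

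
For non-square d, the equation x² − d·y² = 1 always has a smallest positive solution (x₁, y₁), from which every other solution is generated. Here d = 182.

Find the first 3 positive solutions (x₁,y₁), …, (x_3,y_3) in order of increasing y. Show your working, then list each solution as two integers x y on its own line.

27 2
1457 108
78651 5830

[13; 2,26] for √182; ℓ=2 ⇒ convergent index 1
i=0: a=13 ⇒ p=13, q=1
i=1: a=2 ⇒ p=27, q=2
→ (27, 2).  Check: 27²=729, 182·2²=728, difference 1.
n=2: (27,2)∘(27,2) = (27·27+182·2·2, 27·2+2·27) = (1457,108)
n=3: (1457,108)∘(27,2) = (27·1457+182·2·108, 27·108+2·1457) = (78651,5830)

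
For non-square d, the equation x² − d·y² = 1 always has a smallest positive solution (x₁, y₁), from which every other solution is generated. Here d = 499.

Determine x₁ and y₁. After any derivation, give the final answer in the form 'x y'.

4490 201

[22; 2,1,21,1,2,44] for √499; ℓ=6 ⇒ convergent index 5
k=0  a_k=22  p_k/q_k = 22/1
k=1  a_k=2  p_k/q_k = 45/2
k=2  a_k=1  p_k/q_k = 67/3
k=3  a_k=21  p_k/q_k = 1452/65
k=4  a_k=1  p_k/q_k = 1519/68
k=5  a_k=2  p_k/q_k = 4490/201
fundamental: x₁=4490, y₁=201  (since 20160100 − 499·40401 = 1)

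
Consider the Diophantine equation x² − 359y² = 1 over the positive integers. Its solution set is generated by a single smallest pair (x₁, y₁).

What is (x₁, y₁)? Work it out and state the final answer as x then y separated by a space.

d=359: √d = [18; 1,17,1,36] (ℓ=4, even), read p_3/q_3
a_0=18:  p_0=18·1+0=18,  q_0=18·0+1=1
a_1=1:  p_1=1·18+1=19,  q_1=1·1+0=1
a_2=17:  p_2=17·19+18=341,  q_2=17·1+1=18
a_3=1:  p_3=1·341+19=360,  q_3=1·18+1=19
fundamental: x₁=360, y₁=19  (since 129600 − 359·361 = 1)

360 19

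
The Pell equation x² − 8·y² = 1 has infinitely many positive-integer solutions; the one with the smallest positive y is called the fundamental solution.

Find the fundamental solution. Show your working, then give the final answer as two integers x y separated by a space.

√8 = [2; 1,4, …], period ℓ=2 (even) → k=1
k=0  a_k=2  p_k/q_k = 2/1
k=1  a_k=1  p_k/q_k = 3/1
→ (3, 1).  Check: 3²=9, 8·1²=8, difference 1.

3 1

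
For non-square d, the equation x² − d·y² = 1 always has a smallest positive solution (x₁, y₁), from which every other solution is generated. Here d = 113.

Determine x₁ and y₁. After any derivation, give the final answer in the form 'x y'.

1204353 113296

√113 = [10; 1,1,1,2,2,1,1,1,20, …], period ℓ=9 (odd) → k=17
step 0: (10, 1)  from 10·(1,0) + (0,1)
step 1: (11, 1)  from 1·(10,1) + (1,0)
…
step 4: (85, 8)  from 2·(32,3) + (21,2)
…
step 6: (287, 27)  from 1·(202,19) + (85,8)
step 7: (489, 46)  from 1·(287,27) + (202,19)
…
step 11: (32794, 3085)  from 1·(16785,1579) + (16009,1506)
step 12: (49579, 4664)  from 1·(32794,3085) + (16785,1579)
step 13: (131952, 12413)  from 2·(49579,4664) + (32794,3085)
step 14: (313483, 29490)  from 2·(131952,12413) + (49579,4664)
step 15: (445435, 41903)  from 1·(313483,29490) + (131952,12413)
step 16: (758918, 71393)  from 1·(445435,41903) + (313483,29490)
step 17: (1204353, 113296)  from 1·(758918,71393) + (445435,41903)
fundamental: x₁=1204353, y₁=113296  (since 1450466148609 − 113·12835983616 = 1)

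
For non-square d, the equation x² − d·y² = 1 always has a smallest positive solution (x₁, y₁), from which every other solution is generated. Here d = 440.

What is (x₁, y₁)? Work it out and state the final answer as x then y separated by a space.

21 1

[20; 1,40] for √440; ℓ=2 ⇒ convergent index 1
step 0: (20, 1)  from 20·(1,0) + (0,1)
step 1: (21, 1)  from 1·(20,1) + (1,0)
→ (21, 1).  Check: 21²=441, 440·1²=440, difference 1.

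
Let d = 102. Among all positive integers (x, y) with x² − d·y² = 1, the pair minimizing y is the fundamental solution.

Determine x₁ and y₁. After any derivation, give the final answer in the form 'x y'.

[10; 10,20] for √102; ℓ=2 ⇒ convergent index 1
i=0: a=10 ⇒ p=10, q=1
i=1: a=10 ⇒ p=101, q=10
(x₁, y₁) = (101, 10);  101² − 102·10² = 1 ✓

101 10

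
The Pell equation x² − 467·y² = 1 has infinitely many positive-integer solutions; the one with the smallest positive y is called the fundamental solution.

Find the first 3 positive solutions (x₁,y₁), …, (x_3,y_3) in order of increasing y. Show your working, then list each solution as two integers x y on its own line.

[21; 1,1,1,1,3,…,1,1,42] for √467; ℓ=14 ⇒ convergent index 13
k=0  a_k=21  p_k/q_k = 21/1
k=1  a_k=1  p_k/q_k = 22/1
k=2  a_k=1  p_k/q_k = 43/2
k=3  a_k=1  p_k/q_k = 65/3
…
k=9  a_k=3  p_k/q_k = 275465/12747
…
k=12  a_k=1  p_k/q_k = 991929/45901
k=13  a_k=1  p_k/q_k = 1625626/75225
(x₁, y₁) = (1625626, 75225);  1625626² − 467·75225² = 1 ✓
(x_2, y_2) = (1625626·1625626 + 467·75225·75225, 1625626·75225 + 75225·1625626) = (5285319783751, 244575431700)
(x_3, y_3) = (1625626·5285319783751 + 467·75225·244575431700, 1625626·244575431700 + 75225·5285319783751) = (17183906517558380626, 795176361465413175)

1625626 75225
5285319783751 244575431700
17183906517558380626 795176361465413175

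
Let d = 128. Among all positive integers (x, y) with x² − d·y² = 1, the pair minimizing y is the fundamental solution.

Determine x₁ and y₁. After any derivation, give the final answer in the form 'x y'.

d=128: √d = [11; 3,5,3,22] (ℓ=4, even), read p_3/q_3
i=0: a=11 ⇒ p=11, q=1
i=1: a=3 ⇒ p=34, q=3
i=2: a=5 ⇒ p=181, q=16
i=3: a=3 ⇒ p=577, q=51
→ (577, 51).  Check: 577²=332929, 128·51²=332928, difference 1.

577 51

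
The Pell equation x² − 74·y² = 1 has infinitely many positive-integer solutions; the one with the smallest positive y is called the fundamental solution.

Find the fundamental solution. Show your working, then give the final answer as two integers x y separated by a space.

√74 → a₀=8, period (1,1,1,1,16); ℓ=5 odd so k=9
k=0  a_k=8  p_k/q_k = 8/1
k=1  a_k=1  p_k/q_k = 9/1
k=2  a_k=1  p_k/q_k = 17/2
k=3  a_k=1  p_k/q_k = 26/3
k=4  a_k=1  p_k/q_k = 43/5
k=5  a_k=16  p_k/q_k = 714/83
k=6  a_k=1  p_k/q_k = 757/88
…
k=8  a_k=1  p_k/q_k = 2228/259
k=9  a_k=1  p_k/q_k = 3699/430
(x₁, y₁) = (3699, 430);  3699² − 74·430² = 1 ✓

3699 430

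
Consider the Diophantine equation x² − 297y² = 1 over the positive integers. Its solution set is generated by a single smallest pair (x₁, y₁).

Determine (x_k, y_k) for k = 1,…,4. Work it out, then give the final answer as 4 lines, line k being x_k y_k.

48599 2820
4723725601 274098360
459136680917399 26641812392460
44627167107085622401 2589530880648228720

√297 = [17; 4,3,1,1,2,1,1,3,4,34, …], period ℓ=10 (even) → k=9
k=0  a_k=17  p_k/q_k = 17/1
k=1  a_k=4  p_k/q_k = 69/4
k=2  a_k=3  p_k/q_k = 224/13
k=3  a_k=1  p_k/q_k = 293/17
…
k=6  a_k=1  p_k/q_k = 1844/107
k=7  a_k=1  p_k/q_k = 3171/184
k=8  a_k=3  p_k/q_k = 11357/659
k=9  a_k=4  p_k/q_k = 48599/2820
fundamental: x₁=48599, y₁=2820  (since 2361862801 − 297·7952400 = 1)
(x_2, y_2) = (48599·48599 + 297·2820·2820, 48599·2820 + 2820·48599) = (4723725601, 274098360)
(x_3, y_3) = (48599·4723725601 + 297·2820·274098360, 48599·274098360 + 2820·4723725601) = (459136680917399, 26641812392460)
(x_4, y_4) = (48599·459136680917399 + 297·2820·26641812392460, 48599·26641812392460 + 2820·459136680917399) = (44627167107085622401, 2589530880648228720)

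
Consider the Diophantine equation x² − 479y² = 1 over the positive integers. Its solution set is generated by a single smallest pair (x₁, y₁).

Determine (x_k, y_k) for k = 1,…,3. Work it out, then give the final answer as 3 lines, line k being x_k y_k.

√479 = [21; 1,7,1,3,2,21,2,3,1,7,1,42, …], period ℓ=12 (even) → k=11
k=0  a_k=21  p_k/q_k = 21/1
k=1  a_k=1  p_k/q_k = 22/1
k=2  a_k=7  p_k/q_k = 175/8
k=3  a_k=1  p_k/q_k = 197/9
…
k=5  a_k=2  p_k/q_k = 1729/79
k=6  a_k=21  p_k/q_k = 37075/1694
k=7  a_k=2  p_k/q_k = 75879/3467
k=8  a_k=3  p_k/q_k = 264712/12095
k=9  a_k=1  p_k/q_k = 340591/15562
k=10  a_k=7  p_k/q_k = 2648849/121029
k=11  a_k=1  p_k/q_k = 2989440/136591
(x₁, y₁) = (2989440, 136591);  2989440² − 479·136591² = 1 ✓
n=2: (2989440,136591)∘(2989440,136591) = (2989440·2989440+479·136591·136591, 2989440·136591+136591·2989440) = (17873503027199,816661198080)
n=3: (17873503027199,816661198080)∘(2989440,136591) = (2989440·17873503027199+479·136591·816661198080, 2989440·816661198080+136591·17873503027199) = (106863529779256567680,4882719303976413809)

2989440 136591
17873503027199 816661198080
106863529779256567680 4882719303976413809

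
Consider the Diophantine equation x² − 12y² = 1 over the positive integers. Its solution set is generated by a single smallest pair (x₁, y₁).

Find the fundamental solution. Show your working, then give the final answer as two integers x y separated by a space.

7 2

[3; 2,6] for √12; ℓ=2 ⇒ convergent index 1
k=0  a_k=3  p_k/q_k = 3/1
k=1  a_k=2  p_k/q_k = 7/2
→ (7, 2).  Check: 7²=49, 12·2²=48, difference 1.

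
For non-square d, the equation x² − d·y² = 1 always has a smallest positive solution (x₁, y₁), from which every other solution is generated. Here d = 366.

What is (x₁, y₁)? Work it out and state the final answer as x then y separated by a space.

907925 47458

[19; 7,1,1,1,2,12,2,1,1,1,7,38] for √366; ℓ=12 ⇒ convergent index 11
a_0=19:  p_0=19·1+0=19,  q_0=19·0+1=1
…
a_2=1:  p_2=1·134+19=153,  q_2=1·7+1=8
…
a_6=12:  p_6=12·1167+440=14444,  q_6=12·61+23=755
…
a_8=1:  p_8=1·30055+14444=44499,  q_8=1·1571+755=2326
a_9=1:  p_9=1·44499+30055=74554,  q_9=1·2326+1571=3897
a_10=1:  p_10=1·74554+44499=119053,  q_10=1·3897+2326=6223
a_11=7:  p_11=7·119053+74554=907925,  q_11=7·6223+3897=47458
fundamental: x₁=907925, y₁=47458  (since 824327805625 − 366·2252261764 = 1)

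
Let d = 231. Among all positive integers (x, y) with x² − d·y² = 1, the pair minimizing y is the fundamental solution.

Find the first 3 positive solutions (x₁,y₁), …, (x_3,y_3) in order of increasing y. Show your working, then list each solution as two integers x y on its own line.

d=231: √d = [15; 5,30] (ℓ=2, even), read p_1/q_1
k=0  a_k=15  p_k/q_k = 15/1
k=1  a_k=5  p_k/q_k = 76/5
fundamental: x₁=76, y₁=5  (since 5776 − 231·25 = 1)
(76+5√231)^2 = 11551 + 760√231
(76+5√231)^3 = 1755676 + 115515√231

76 5
11551 760
1755676 115515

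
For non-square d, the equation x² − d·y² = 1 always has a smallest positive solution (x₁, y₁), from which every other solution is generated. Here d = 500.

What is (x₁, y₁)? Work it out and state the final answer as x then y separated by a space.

√500 → a₀=22, period (2,1,3,2,1,…,1,2,44); ℓ=14 even so k=13
a_0=22:  p_0=22·1+0=22,  q_0=22·0+1=1
…
a_5=1:  p_5=1·559+246=805,  q_5=1·25+11=36
…
a_10=2:  p_10=2·30254+15809=76317,  q_10=2·1353+707=3413
a_11=3:  p_11=3·76317+30254=259205,  q_11=3·3413+1353=11592
a_12=1:  p_12=1·259205+76317=335522,  q_12=1·11592+3413=15005
a_13=2:  p_13=2·335522+259205=930249,  q_13=2·15005+11592=41602
→ (930249, 41602).  Check: 930249²=865363202001, 500·41602²=865363202000, difference 1.

930249 41602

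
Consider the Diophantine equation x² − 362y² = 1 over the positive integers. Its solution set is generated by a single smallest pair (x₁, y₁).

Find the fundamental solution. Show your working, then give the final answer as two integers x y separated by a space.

√362 = [19; 38, …], period ℓ=1 (odd) → k=1
a_0=19:  p_0=19·1+0=19,  q_0=19·0+1=1
a_1=38:  p_1=38·19+1=723,  q_1=38·1+0=38
(x₁, y₁) = (723, 38);  723² − 362·38² = 1 ✓

723 38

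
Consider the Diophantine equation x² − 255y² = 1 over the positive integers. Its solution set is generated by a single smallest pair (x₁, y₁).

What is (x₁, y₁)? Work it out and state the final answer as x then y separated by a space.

16 1

[15; 1,30] for √255; ℓ=2 ⇒ convergent index 1
i=0: a=15 ⇒ p=15, q=1
i=1: a=1 ⇒ p=16, q=1
(x₁, y₁) = (16, 1);  16² − 255·1² = 1 ✓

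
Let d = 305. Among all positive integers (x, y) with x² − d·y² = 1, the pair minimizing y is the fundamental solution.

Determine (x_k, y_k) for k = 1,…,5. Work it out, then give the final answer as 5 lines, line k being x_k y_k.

√305 = [17; 2,6,2,34, …], period ℓ=4 (even) → k=3
step 0: (17, 1)  from 17·(1,0) + (0,1)
…
step 2: (227, 13)  from 6·(35,2) + (17,1)
step 3: (489, 28)  from 2·(227,13) + (35,2)
fundamental: x₁=489, y₁=28  (since 239121 − 305·784 = 1)
(x_2, y_2) = (489·489 + 305·28·28, 489·28 + 28·489) = (478241, 27384)
(x_3, y_3) = (489·478241 + 305·28·27384, 489·27384 + 28·478241) = (467719209, 26781524)
(x_4, y_4) = (489·467719209 + 305·28·26781524, 489·26781524 + 28·467719209) = (457428908161, 26192303088)
(x_5, y_5) = (489·457428908161 + 305·28·26192303088, 489·26192303088 + 28·457428908161) = (447365004462249, 25616045638540)

489 28
478241 27384
467719209 26781524
457428908161 26192303088
447365004462249 25616045638540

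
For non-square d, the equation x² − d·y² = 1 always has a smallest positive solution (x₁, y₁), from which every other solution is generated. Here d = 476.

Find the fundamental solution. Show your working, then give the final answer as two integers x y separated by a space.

28799 1320

d=476: √d = [21; 1,4,2,10,2,4,1,42] (ℓ=8, even), read p_7/q_7
step 0: (21, 1)  from 21·(1,0) + (0,1)
step 1: (22, 1)  from 1·(21,1) + (1,0)
…
step 3: (240, 11)  from 2·(109,5) + (22,1)
…
step 6: (23541, 1079)  from 4·(5258,241) + (2509,115)
step 7: (28799, 1320)  from 1·(23541,1079) + (5258,241)
(x₁, y₁) = (28799, 1320);  28799² − 476·1320² = 1 ✓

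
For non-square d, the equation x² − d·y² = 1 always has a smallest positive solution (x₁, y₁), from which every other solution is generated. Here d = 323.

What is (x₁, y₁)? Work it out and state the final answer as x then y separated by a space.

√323 = [17; 1,34, …], period ℓ=2 (even) → k=1
a_0=17:  p_0=17·1+0=17,  q_0=17·0+1=1
a_1=1:  p_1=1·17+1=18,  q_1=1·1+0=1
(x₁, y₁) = (18, 1);  18² − 323·1² = 1 ✓

18 1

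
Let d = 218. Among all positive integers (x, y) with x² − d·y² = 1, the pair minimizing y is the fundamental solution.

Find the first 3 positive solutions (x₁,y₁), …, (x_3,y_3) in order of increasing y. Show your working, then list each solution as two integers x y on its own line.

126003 8534
31753512017 2150619204
8002075549230099 541968943114690

d=218: √d = [14; 1,3,3,1,28] (ℓ=5, odd), read p_9/q_9
step 0: (14, 1)  from 14·(1,0) + (0,1)
step 1: (15, 1)  from 1·(14,1) + (1,0)
step 2: (59, 4)  from 3·(15,1) + (14,1)
step 3: (192, 13)  from 3·(59,4) + (15,1)
step 4: (251, 17)  from 1·(192,13) + (59,4)
…
step 7: (29633, 2007)  from 3·(7471,506) + (7220,489)
step 8: (96370, 6527)  from 3·(29633,2007) + (7471,506)
step 9: (126003, 8534)  from 1·(96370,6527) + (29633,2007)
→ (126003, 8534).  Check: 126003²=15876756009, 218·8534²=15876756008, difference 1.
(x_2, y_2) = (126003·126003 + 218·8534·8534, 126003·8534 + 8534·126003) = (31753512017, 2150619204)
(x_3, y_3) = (126003·31753512017 + 218·8534·2150619204, 126003·2150619204 + 8534·31753512017) = (8002075549230099, 541968943114690)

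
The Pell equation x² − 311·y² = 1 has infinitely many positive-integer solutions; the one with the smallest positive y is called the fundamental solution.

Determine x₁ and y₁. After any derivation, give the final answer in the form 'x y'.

16883880 957397

[17; 1,1,1,2,1,…,1,1,34] for √311; ℓ=16 ⇒ convergent index 15
i=0: a=17 ⇒ p=17, q=1
i=1: a=1 ⇒ p=18, q=1
i=2: a=1 ⇒ p=35, q=2
…
i=4: a=2 ⇒ p=141, q=8
…
i=6: a=6 ⇒ p=1305, q=74
i=7: a=3 ⇒ p=4109, q=233
i=8: a=17 ⇒ p=71158, q=4035
i=9: a=3 ⇒ p=217583, q=12338
i=10: a=6 ⇒ p=1376656, q=78063
i=11: a=1 ⇒ p=1594239, q=90401
i=12: a=2 ⇒ p=4565134, q=258865
i=13: a=1 ⇒ p=6159373, q=349266
i=14: a=1 ⇒ p=10724507, q=608131
i=15: a=1 ⇒ p=16883880, q=957397
(x₁, y₁) = (16883880, 957397);  16883880² − 311·957397² = 1 ✓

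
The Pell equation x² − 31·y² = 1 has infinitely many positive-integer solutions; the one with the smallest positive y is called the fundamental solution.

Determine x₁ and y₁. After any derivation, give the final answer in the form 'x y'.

√31 → a₀=5, period (1,1,3,5,3,1,1,10); ℓ=8 even so k=7
a_0=5:  p_0=5·1+0=5,  q_0=5·0+1=1
…
a_3=3:  p_3=3·11+6=39,  q_3=3·2+1=7
…
a_6=1:  p_6=1·657+206=863,  q_6=1·118+37=155
a_7=1:  p_7=1·863+657=1520,  q_7=1·155+118=273
→ (1520, 273).  Check: 1520²=2310400, 31·273²=2310399, difference 1.

1520 273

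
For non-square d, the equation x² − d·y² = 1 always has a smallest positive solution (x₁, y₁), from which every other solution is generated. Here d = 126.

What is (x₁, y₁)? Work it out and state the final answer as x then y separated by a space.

449 40

d=126: √d = [11; 4,2,4,22] (ℓ=4, even), read p_3/q_3
i=0: a=11 ⇒ p=11, q=1
…
i=2: a=2 ⇒ p=101, q=9
i=3: a=4 ⇒ p=449, q=40
fundamental: x₁=449, y₁=40  (since 201601 − 126·1600 = 1)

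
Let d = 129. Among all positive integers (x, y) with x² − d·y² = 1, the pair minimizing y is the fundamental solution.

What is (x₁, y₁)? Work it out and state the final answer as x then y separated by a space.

√129 → a₀=11, period (2,1,3,1,6,1,3,1,2,22); ℓ=10 even so k=9
a_0=11:  p_0=11·1+0=11,  q_0=11·0+1=1
a_1=2:  p_1=2·11+1=23,  q_1=2·1+0=2
a_2=1:  p_2=1·23+11=34,  q_2=1·2+1=3
…
a_4=1:  p_4=1·125+34=159,  q_4=1·11+3=14
a_5=6:  p_5=6·159+125=1079,  q_5=6·14+11=95
a_6=1:  p_6=1·1079+159=1238,  q_6=1·95+14=109
…
a_8=1:  p_8=1·4793+1238=6031,  q_8=1·422+109=531
a_9=2:  p_9=2·6031+4793=16855,  q_9=2·531+422=1484
→ (16855, 1484).  Check: 16855²=284091025, 129·1484²=284091024, difference 1.

16855 1484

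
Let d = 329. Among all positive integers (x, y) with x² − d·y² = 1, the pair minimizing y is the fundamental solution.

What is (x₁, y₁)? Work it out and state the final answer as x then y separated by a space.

√329 → a₀=18, period (7,4,2,1,1,4,1,1,2,4,7,36); ℓ=12 even so k=11
step 0: (18, 1)  from 18·(1,0) + (0,1)
…
step 2: (526, 29)  from 4·(127,7) + (18,1)
step 3: (1179, 65)  from 2·(526,29) + (127,7)
step 4: (1705, 94)  from 1·(1179,65) + (526,29)
…
step 8: (29366, 1619)  from 1·(16125,889) + (13241,730)
step 9: (74857, 4127)  from 2·(29366,1619) + (16125,889)
step 10: (328794, 18127)  from 4·(74857,4127) + (29366,1619)
step 11: (2376415, 131016)  from 7·(328794,18127) + (74857,4127)
→ (2376415, 131016).  Check: 2376415²=5647348252225, 329·131016²=5647348252224, difference 1.

2376415 131016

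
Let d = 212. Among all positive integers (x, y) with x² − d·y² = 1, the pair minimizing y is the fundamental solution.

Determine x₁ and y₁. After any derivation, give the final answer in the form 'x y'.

d=212: √d = [14; 1,1,3,1,1,…,1,1,28] (ℓ=14, even), read p_13/q_13
i=0: a=14 ⇒ p=14, q=1
…
i=8: a=1 ⇒ p=2781, q=191
i=9: a=1 ⇒ p=5198, q=357
…
i=12: a=1 ⇒ p=37114, q=2549
i=13: a=1 ⇒ p=66249, q=4550
(x₁, y₁) = (66249, 4550);  66249² − 212·4550² = 1 ✓

66249 4550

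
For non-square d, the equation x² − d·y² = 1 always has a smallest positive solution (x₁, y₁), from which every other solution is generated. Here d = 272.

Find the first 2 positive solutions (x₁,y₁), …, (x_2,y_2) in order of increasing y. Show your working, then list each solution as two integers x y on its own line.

√272 → a₀=16, period (2,32); ℓ=2 even so k=1
k=0  a_k=16  p_k/q_k = 16/1
k=1  a_k=2  p_k/q_k = 33/2
fundamental: x₁=33, y₁=2  (since 1089 − 272·4 = 1)
(x_2, y_2) = (33·33 + 272·2·2, 33·2 + 2·33) = (2177, 132)

33 2
2177 132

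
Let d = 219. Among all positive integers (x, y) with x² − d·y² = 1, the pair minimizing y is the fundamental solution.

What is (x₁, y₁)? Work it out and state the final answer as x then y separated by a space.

74 5

[14; 1,3,1,28] for √219; ℓ=4 ⇒ convergent index 3
k=0  a_k=14  p_k/q_k = 14/1
k=1  a_k=1  p_k/q_k = 15/1
k=2  a_k=3  p_k/q_k = 59/4
k=3  a_k=1  p_k/q_k = 74/5
→ (74, 5).  Check: 74²=5476, 219·5²=5475, difference 1.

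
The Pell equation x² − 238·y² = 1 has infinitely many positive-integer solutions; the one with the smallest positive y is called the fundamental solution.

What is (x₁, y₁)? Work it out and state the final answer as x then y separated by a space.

√238 = [15; 2,2,1,14,1,2,2,30, …], period ℓ=8 (even) → k=7
a_0=15:  p_0=15·1+0=15,  q_0=15·0+1=1
a_1=2:  p_1=2·15+1=31,  q_1=2·1+0=2
a_2=2:  p_2=2·31+15=77,  q_2=2·2+1=5
a_3=1:  p_3=1·77+31=108,  q_3=1·5+2=7
a_4=14:  p_4=14·108+77=1589,  q_4=14·7+5=103
a_5=1:  p_5=1·1589+108=1697,  q_5=1·103+7=110
a_6=2:  p_6=2·1697+1589=4983,  q_6=2·110+103=323
a_7=2:  p_7=2·4983+1697=11663,  q_7=2·323+110=756
→ (11663, 756).  Check: 11663²=136025569, 238·756²=136025568, difference 1.

11663 756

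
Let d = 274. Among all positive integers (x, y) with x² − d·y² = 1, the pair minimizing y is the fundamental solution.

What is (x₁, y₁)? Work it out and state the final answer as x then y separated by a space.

3959299 239190

[16; 1,1,4,4,1,1,32] for √274; ℓ=7 ⇒ convergent index 13
k=0  a_k=16  p_k/q_k = 16/1
…
k=8  a_k=1  p_k/q_k = 47209/2852
k=9  a_k=1  p_k/q_k = 93011/5619
k=10  a_k=4  p_k/q_k = 419253/25328
…
k=12  a_k=1  p_k/q_k = 2189276/132259
k=13  a_k=1  p_k/q_k = 3959299/239190
→ (3959299, 239190).  Check: 3959299²=15676048571401, 274·239190²=15676048571400, difference 1.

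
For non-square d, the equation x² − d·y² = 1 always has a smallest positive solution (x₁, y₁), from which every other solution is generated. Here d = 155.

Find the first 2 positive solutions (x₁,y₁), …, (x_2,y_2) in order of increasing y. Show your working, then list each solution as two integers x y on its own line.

d=155: √d = [12; 2,4,2,24] (ℓ=4, even), read p_3/q_3
k=0  a_k=12  p_k/q_k = 12/1
…
k=2  a_k=4  p_k/q_k = 112/9
k=3  a_k=2  p_k/q_k = 249/20
(x₁, y₁) = (249, 20);  249² − 155·20² = 1 ✓
(x_2, y_2) = (249·249 + 155·20·20, 249·20 + 20·249) = (124001, 9960)

249 20
124001 9960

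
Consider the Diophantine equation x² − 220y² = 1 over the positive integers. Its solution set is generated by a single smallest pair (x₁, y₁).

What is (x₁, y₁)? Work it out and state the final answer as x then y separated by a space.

89 6

√220 → a₀=14, period (1,4,1,28); ℓ=4 even so k=3
step 0: (14, 1)  from 14·(1,0) + (0,1)
…
step 2: (74, 5)  from 4·(15,1) + (14,1)
step 3: (89, 6)  from 1·(74,5) + (15,1)
→ (89, 6).  Check: 89²=7921, 220·6²=7920, difference 1.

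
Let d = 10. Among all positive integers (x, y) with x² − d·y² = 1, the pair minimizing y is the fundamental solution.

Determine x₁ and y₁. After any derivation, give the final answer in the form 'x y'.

[3; 6] for √10; ℓ=1 ⇒ convergent index 1
a_0=3:  p_0=3·1+0=3,  q_0=3·0+1=1
a_1=6:  p_1=6·3+1=19,  q_1=6·1+0=6
→ (19, 6).  Check: 19²=361, 10·6²=360, difference 1.

19 6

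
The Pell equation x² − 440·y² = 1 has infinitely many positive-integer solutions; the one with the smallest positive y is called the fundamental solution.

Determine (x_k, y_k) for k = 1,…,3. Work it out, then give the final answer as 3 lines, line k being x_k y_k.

√440 → a₀=20, period (1,40); ℓ=2 even so k=1
k=0  a_k=20  p_k/q_k = 20/1
k=1  a_k=1  p_k/q_k = 21/1
→ (21, 1).  Check: 21²=441, 440·1²=440, difference 1.
k=2:  x_2 = 21·21+440·1·1 = 881,  y_2 = 21·1+1·21 = 42
k=3:  x_3 = 21·881+440·1·42 = 36981,  y_3 = 21·42+1·881 = 1763

21 1
881 42
36981 1763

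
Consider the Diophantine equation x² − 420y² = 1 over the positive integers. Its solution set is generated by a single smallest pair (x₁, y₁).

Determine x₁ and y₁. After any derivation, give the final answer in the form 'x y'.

√420 = [20; 2,40, …], period ℓ=2 (even) → k=1
a_0=20:  p_0=20·1+0=20,  q_0=20·0+1=1
a_1=2:  p_1=2·20+1=41,  q_1=2·1+0=2
→ (41, 2).  Check: 41²=1681, 420·2²=1680, difference 1.

41 2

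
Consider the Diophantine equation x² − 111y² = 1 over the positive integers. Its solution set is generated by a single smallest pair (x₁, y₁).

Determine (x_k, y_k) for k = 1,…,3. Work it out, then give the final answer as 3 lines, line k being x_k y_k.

295 28
174049 16520
102688615 9746772

√111 → a₀=10, period (1,1,6,1,1,20); ℓ=6 even so k=5
k=0  a_k=10  p_k/q_k = 10/1
k=1  a_k=1  p_k/q_k = 11/1
…
k=3  a_k=6  p_k/q_k = 137/13
k=4  a_k=1  p_k/q_k = 158/15
k=5  a_k=1  p_k/q_k = 295/28
fundamental: x₁=295, y₁=28  (since 87025 − 111·784 = 1)
n=2: (295,28)∘(295,28) = (295·295+111·28·28, 295·28+28·295) = (174049,16520)
n=3: (174049,16520)∘(295,28) = (295·174049+111·28·16520, 295·16520+28·174049) = (102688615,9746772)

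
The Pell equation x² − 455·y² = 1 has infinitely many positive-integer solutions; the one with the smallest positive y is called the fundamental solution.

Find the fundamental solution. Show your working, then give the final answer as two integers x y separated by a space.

[21; 3,42] for √455; ℓ=2 ⇒ convergent index 1
i=0: a=21 ⇒ p=21, q=1
i=1: a=3 ⇒ p=64, q=3
→ (64, 3).  Check: 64²=4096, 455·3²=4095, difference 1.

64 3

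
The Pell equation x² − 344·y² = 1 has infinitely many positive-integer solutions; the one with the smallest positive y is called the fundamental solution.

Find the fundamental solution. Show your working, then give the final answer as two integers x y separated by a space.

[18; 1,1,4,1,3,1,4,1,1,36] for √344; ℓ=10 ⇒ convergent index 9
a_0=18:  p_0=18·1+0=18,  q_0=18·0+1=1
a_1=1:  p_1=1·18+1=19,  q_1=1·1+0=1
a_2=1:  p_2=1·19+18=37,  q_2=1·1+1=2
…
a_4=1:  p_4=1·167+37=204,  q_4=1·9+2=11
a_5=3:  p_5=3·204+167=779,  q_5=3·11+9=42
a_6=1:  p_6=1·779+204=983,  q_6=1·42+11=53
a_7=4:  p_7=4·983+779=4711,  q_7=4·53+42=254
a_8=1:  p_8=1·4711+983=5694,  q_8=1·254+53=307
a_9=1:  p_9=1·5694+4711=10405,  q_9=1·307+254=561
fundamental: x₁=10405, y₁=561  (since 108264025 − 344·314721 = 1)

10405 561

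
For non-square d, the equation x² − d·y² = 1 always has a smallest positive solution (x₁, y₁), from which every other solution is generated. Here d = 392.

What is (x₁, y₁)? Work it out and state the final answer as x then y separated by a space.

√392 = [19; 1,3,1,38, …], period ℓ=4 (even) → k=3
i=0: a=19 ⇒ p=19, q=1
…
i=2: a=3 ⇒ p=79, q=4
i=3: a=1 ⇒ p=99, q=5
→ (99, 5).  Check: 99²=9801, 392·5²=9800, difference 1.

99 5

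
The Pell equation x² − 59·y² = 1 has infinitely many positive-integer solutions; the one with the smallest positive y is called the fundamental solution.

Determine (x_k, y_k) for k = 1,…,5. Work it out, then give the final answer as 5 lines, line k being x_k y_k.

d=59: √d = [7; 1,2,7,2,1,14] (ℓ=6, even), read p_5/q_5
i=0: a=7 ⇒ p=7, q=1
i=1: a=1 ⇒ p=8, q=1
…
i=3: a=7 ⇒ p=169, q=22
i=4: a=2 ⇒ p=361, q=47
i=5: a=1 ⇒ p=530, q=69
(x₁, y₁) = (530, 69);  530² − 59·69² = 1 ✓
k=2:  x_2 = 530·530+59·69·69 = 561799,  y_2 = 530·69+69·530 = 73140
k=3:  x_3 = 530·561799+59·69·73140 = 595506410,  y_3 = 530·73140+69·561799 = 77528331
k=4:  x_4 = 530·595506410+59·69·77528331 = 631236232801,  y_4 = 530·77528331+69·595506410 = 82179957720
k=5:  x_5 = 530·631236232801+59·69·82179957720 = 669109811262650,  y_5 = 530·82179957720+69·631236232801 = 87110677654869

530 69
561799 73140
595506410 77528331
631236232801 82179957720
669109811262650 87110677654869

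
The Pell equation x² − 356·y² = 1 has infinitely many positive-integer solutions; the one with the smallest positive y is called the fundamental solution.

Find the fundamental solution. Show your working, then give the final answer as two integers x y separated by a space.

√356 = [18; 1,6,1,1,2,…,6,1,36, …], period ℓ=14 (even) → k=13
k=0  a_k=18  p_k/q_k = 18/1
k=1  a_k=1  p_k/q_k = 19/1
…
k=6  a_k=1  p_k/q_k = 1000/53
k=7  a_k=8  p_k/q_k = 8717/462
…
k=12  a_k=6  p_k/q_k = 433982/23001
k=13  a_k=1  p_k/q_k = 500001/26500
fundamental: x₁=500001, y₁=26500  (since 250001000001 − 356·702250000 = 1)

500001 26500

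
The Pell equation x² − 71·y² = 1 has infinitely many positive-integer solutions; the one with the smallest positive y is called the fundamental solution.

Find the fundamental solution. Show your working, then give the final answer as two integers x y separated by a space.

[8; 2,2,1,7,1,2,2,16] for √71; ℓ=8 ⇒ convergent index 7
step 0: (8, 1)  from 8·(1,0) + (0,1)
step 1: (17, 2)  from 2·(8,1) + (1,0)
step 2: (42, 5)  from 2·(17,2) + (8,1)
…
step 4: (455, 54)  from 7·(59,7) + (42,5)
step 5: (514, 61)  from 1·(455,54) + (59,7)
step 6: (1483, 176)  from 2·(514,61) + (455,54)
step 7: (3480, 413)  from 2·(1483,176) + (514,61)
fundamental: x₁=3480, y₁=413  (since 12110400 − 71·170569 = 1)

3480 413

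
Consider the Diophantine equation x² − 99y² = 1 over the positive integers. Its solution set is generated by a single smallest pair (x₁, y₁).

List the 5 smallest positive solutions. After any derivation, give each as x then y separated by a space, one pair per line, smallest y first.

10 1
199 20
3970 399
79201 7960
1580050 158801

√99 = [9; 1,18, …], period ℓ=2 (even) → k=1
a_0=9:  p_0=9·1+0=9,  q_0=9·0+1=1
a_1=1:  p_1=1·9+1=10,  q_1=1·1+0=1
(x₁, y₁) = (10, 1);  10² − 99·1² = 1 ✓
(x_2, y_2) = (10·10 + 99·1·1, 10·1 + 1·10) = (199, 20)
(x_3, y_3) = (10·199 + 99·1·20, 10·20 + 1·199) = (3970, 399)
(x_4, y_4) = (10·3970 + 99·1·399, 10·399 + 1·3970) = (79201, 7960)
(x_5, y_5) = (10·79201 + 99·1·7960, 10·7960 + 1·79201) = (1580050, 158801)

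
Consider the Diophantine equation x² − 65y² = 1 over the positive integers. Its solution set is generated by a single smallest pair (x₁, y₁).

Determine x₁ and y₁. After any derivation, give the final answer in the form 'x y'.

[8; 16] for √65; ℓ=1 ⇒ convergent index 1
i=0: a=8 ⇒ p=8, q=1
i=1: a=16 ⇒ p=129, q=16
(x₁, y₁) = (129, 16);  129² − 65·16² = 1 ✓

129 16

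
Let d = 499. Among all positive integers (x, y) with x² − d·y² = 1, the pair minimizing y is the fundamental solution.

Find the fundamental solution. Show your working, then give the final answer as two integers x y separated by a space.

4490 201

√499 = [22; 2,1,21,1,2,44, …], period ℓ=6 (even) → k=5
a_0=22:  p_0=22·1+0=22,  q_0=22·0+1=1
a_1=2:  p_1=2·22+1=45,  q_1=2·1+0=2
…
a_4=1:  p_4=1·1452+67=1519,  q_4=1·65+3=68
a_5=2:  p_5=2·1519+1452=4490,  q_5=2·68+65=201
(x₁, y₁) = (4490, 201);  4490² − 499·201² = 1 ✓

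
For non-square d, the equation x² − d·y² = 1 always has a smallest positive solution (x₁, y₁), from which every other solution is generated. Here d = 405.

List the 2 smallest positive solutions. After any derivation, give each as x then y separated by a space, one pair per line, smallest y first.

d=405: √d = [20; 8,40] (ℓ=2, even), read p_1/q_1
k=0  a_k=20  p_k/q_k = 20/1
k=1  a_k=8  p_k/q_k = 161/8
(x₁, y₁) = (161, 8);  161² − 405·8² = 1 ✓
k=2:  x_2 = 161·161+405·8·8 = 51841,  y_2 = 161·8+8·161 = 2576

161 8
51841 2576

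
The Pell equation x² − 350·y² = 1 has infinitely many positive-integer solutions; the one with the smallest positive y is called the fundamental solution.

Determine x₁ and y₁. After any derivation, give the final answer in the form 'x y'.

[18; 1,2,2,2,1,36] for √350; ℓ=6 ⇒ convergent index 5
i=0: a=18 ⇒ p=18, q=1
…
i=3: a=2 ⇒ p=131, q=7
i=4: a=2 ⇒ p=318, q=17
i=5: a=1 ⇒ p=449, q=24
(x₁, y₁) = (449, 24);  449² − 350·24² = 1 ✓

449 24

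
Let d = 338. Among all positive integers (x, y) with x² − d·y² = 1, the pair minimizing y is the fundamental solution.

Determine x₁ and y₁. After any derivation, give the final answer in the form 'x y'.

114243 6214

[18; 2,1,1,2,36] for √338; ℓ=5 ⇒ convergent index 9
step 0: (18, 1)  from 18·(1,0) + (0,1)
…
step 2: (55, 3)  from 1·(37,2) + (18,1)
step 3: (92, 5)  from 1·(55,3) + (37,2)
step 4: (239, 13)  from 2·(92,5) + (55,3)
step 5: (8696, 473)  from 36·(239,13) + (92,5)
step 6: (17631, 959)  from 2·(8696,473) + (239,13)
step 7: (26327, 1432)  from 1·(17631,959) + (8696,473)
step 8: (43958, 2391)  from 1·(26327,1432) + (17631,959)
step 9: (114243, 6214)  from 2·(43958,2391) + (26327,1432)
→ (114243, 6214).  Check: 114243²=13051463049, 338·6214²=13051463048, difference 1.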